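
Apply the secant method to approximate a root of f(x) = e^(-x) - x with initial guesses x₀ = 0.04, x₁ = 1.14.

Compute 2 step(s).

f(x) = e^(-x) - x
x₀ = 0.04, x₁ = 1.14

Secant formula: x_{n+1} = x_n - f(x_n)(x_n - x_{n-1})/(f(x_n) - f(x_{n-1}))

Iteration 1:
  f(0.040000) = 0.920789
  f(1.140000) = -0.820181
  x_2 = 1.140000 - (-0.820181)×(1.140000 - 0.040000)/(-0.820181 - 0.920789)
       = 0.621784
Iteration 2:
  f(1.140000) = -0.820181
  f(0.621784) = -0.084798
  x_3 = 0.621784 - (-0.084798)×(0.621784 - 1.140000)/(-0.084798 - (-0.820181))
       = 0.562028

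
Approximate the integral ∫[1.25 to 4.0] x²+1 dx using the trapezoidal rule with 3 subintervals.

f(x) = x²+1
a = 1.25, b = 4.0, n = 3
h = (b - a)/n = 0.916667

Trapezoidal rule: (h/2)[f(x₀) + 2f(x₁) + 2f(x₂) + ... + f(xₙ)]

x_0 = 1.2500, f(x_0) = 2.562500, coefficient = 1
x_1 = 2.1667, f(x_1) = 5.694444, coefficient = 2
x_2 = 3.0833, f(x_2) = 10.506944, coefficient = 2
x_3 = 4.0000, f(x_3) = 17.000000, coefficient = 1

I ≈ (0.916667/2) × 51.965278 = 23.817419
Exact value: 23.432292
Error: 0.385127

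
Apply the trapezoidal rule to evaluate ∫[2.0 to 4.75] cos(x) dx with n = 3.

f(x) = cos(x)
a = 2.0, b = 4.75, n = 3
h = (b - a)/n = 0.916667

Trapezoidal rule: (h/2)[f(x₀) + 2f(x₁) + 2f(x₂) + ... + f(xₙ)]

x_0 = 2.0000, f(x_0) = -0.416147, coefficient = 1
x_1 = 2.9167, f(x_1) = -0.974811, coefficient = 2
x_2 = 3.8333, f(x_2) = -0.770137, coefficient = 2
x_3 = 4.7500, f(x_3) = 0.037602, coefficient = 1

I ≈ (0.916667/2) × -3.868440 = -1.773035
Exact value: -1.908590
Error: 0.135555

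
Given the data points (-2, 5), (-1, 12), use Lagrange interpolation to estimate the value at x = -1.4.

Lagrange interpolation formula:
P(x) = Σ yᵢ × Lᵢ(x)
where Lᵢ(x) = Π_{j≠i} (x - xⱼ)/(xᵢ - xⱼ)

L_0(-1.4) = (-1.4 - (-1))/(-2 - (-1)) = 0.400000
L_1(-1.4) = (-1.4 - (-2))/(-1 - (-2)) = 0.600000

P(-1.4) = 5×L_0(-1.4) + 12×L_1(-1.4)
P(-1.4) = 9.200000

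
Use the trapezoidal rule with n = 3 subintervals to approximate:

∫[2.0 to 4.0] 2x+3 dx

f(x) = 2x+3
a = 2.0, b = 4.0, n = 3
h = (b - a)/n = 0.666667

Trapezoidal rule: (h/2)[f(x₀) + 2f(x₁) + 2f(x₂) + ... + f(xₙ)]

x_0 = 2.0000, f(x_0) = 7.000000, coefficient = 1
x_1 = 2.6667, f(x_1) = 8.333333, coefficient = 2
x_2 = 3.3333, f(x_2) = 9.666667, coefficient = 2
x_3 = 4.0000, f(x_3) = 11.000000, coefficient = 1

I ≈ (0.666667/2) × 54.000000 = 18.000000
Exact value: 18.000000
Error: 0.000000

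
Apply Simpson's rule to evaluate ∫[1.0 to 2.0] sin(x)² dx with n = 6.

f(x) = sin(x)²
a = 1.0, b = 2.0, n = 6
h = (b - a)/n = 0.166667

Simpson's rule: (h/3)[f(x₀) + 4f(x₁) + 2f(x₂) + ... + f(xₙ)]

x_0 = 1.0000, f(x_0) = 0.708073, coefficient = 1
x_1 = 1.1667, f(x_1) = 0.845379, coefficient = 4
x_2 = 1.3333, f(x_2) = 0.944663, coefficient = 2
x_3 = 1.5000, f(x_3) = 0.994996, coefficient = 4
x_4 = 1.6667, f(x_4) = 0.990837, coefficient = 2
x_5 = 1.8333, f(x_5) = 0.932643, coefficient = 4
x_6 = 2.0000, f(x_6) = 0.826822, coefficient = 1

I ≈ (0.166667/3) × 16.497971 = 0.916554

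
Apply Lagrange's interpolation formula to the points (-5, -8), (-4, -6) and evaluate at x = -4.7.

Lagrange interpolation formula:
P(x) = Σ yᵢ × Lᵢ(x)
where Lᵢ(x) = Π_{j≠i} (x - xⱼ)/(xᵢ - xⱼ)

L_0(-4.7) = (-4.7 - (-4))/(-5 - (-4)) = 0.700000
L_1(-4.7) = (-4.7 - (-5))/(-4 - (-5)) = 0.300000

P(-4.7) = (-8)×L_0(-4.7) + (-6)×L_1(-4.7)
P(-4.7) = -7.400000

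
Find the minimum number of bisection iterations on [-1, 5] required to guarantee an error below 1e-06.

We need (b-a)/2^n ≤ 1e-06
(5 - (-1))/2^n ≤ 1e-06
6/2^n ≤ 1e-06
2^n ≥ 6000000
n ≥ log₂(6000000) = 22.52
n ≥ 23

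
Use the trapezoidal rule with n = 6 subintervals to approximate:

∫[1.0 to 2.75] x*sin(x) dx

f(x) = x*sin(x)
a = 1.0, b = 2.75, n = 6
h = (b - a)/n = 0.291667

Trapezoidal rule: (h/2)[f(x₀) + 2f(x₁) + 2f(x₂) + ... + f(xₙ)]

x_0 = 1.0000, f(x_0) = 0.841471, coefficient = 1
x_1 = 1.2917, f(x_1) = 1.241673, coefficient = 2
x_2 = 1.5833, f(x_2) = 1.583209, coefficient = 2
x_3 = 1.8750, f(x_3) = 1.788911, coefficient = 2
x_4 = 2.1667, f(x_4) = 1.793264, coefficient = 2
x_5 = 2.4583, f(x_5) = 1.552005, coefficient = 2
x_6 = 2.7500, f(x_6) = 1.049568, coefficient = 1

I ≈ (0.291667/2) × 17.809163 = 2.597170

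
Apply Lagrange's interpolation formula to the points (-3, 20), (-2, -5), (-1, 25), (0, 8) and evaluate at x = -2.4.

Lagrange interpolation formula:
P(x) = Σ yᵢ × Lᵢ(x)
where Lᵢ(x) = Π_{j≠i} (x - xⱼ)/(xᵢ - xⱼ)

L_0(-2.4) = (-2.4 - (-2))/(-3 - (-2)) × (-2.4 - (-1))/(-3 - (-1)) × (-2.4 - 0)/(-3 - 0) = 0.224000
L_1(-2.4) = (-2.4 - (-3))/(-2 - (-3)) × (-2.4 - (-1))/(-2 - (-1)) × (-2.4 - 0)/(-2 - 0) = 1.008000
L_2(-2.4) = (-2.4 - (-3))/(-1 - (-3)) × (-2.4 - (-2))/(-1 - (-2)) × (-2.4 - 0)/(-1 - 0) = -0.288000
L_3(-2.4) = (-2.4 - (-3))/(0 - (-3)) × (-2.4 - (-2))/(0 - (-2)) × (-2.4 - (-1))/(0 - (-1)) = 0.056000

P(-2.4) = 20×L_0(-2.4) + (-5)×L_1(-2.4) + 25×L_2(-2.4) + 8×L_3(-2.4)
P(-2.4) = -7.312000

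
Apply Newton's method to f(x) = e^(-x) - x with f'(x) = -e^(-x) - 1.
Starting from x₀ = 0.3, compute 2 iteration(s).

f(x) = e^(-x) - x
f'(x) = -e^(-x) - 1
x₀ = 0.3

Newton-Raphson formula: x_{n+1} = x_n - f(x_n)/f'(x_n)

Iteration 1:
  f(0.300000) = 0.440818
  f'(0.300000) = -1.740818
  x_1 = 0.300000 - 0.440818/(-1.740818) = 0.553225
Iteration 2:
  f(0.553225) = 0.021868
  f'(0.553225) = -1.575092
  x_2 = 0.553225 - 0.021868/(-1.575092) = 0.567108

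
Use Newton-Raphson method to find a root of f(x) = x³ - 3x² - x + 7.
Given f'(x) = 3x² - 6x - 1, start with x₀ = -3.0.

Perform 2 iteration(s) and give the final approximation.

f(x) = x³ - 3x² - x + 7
f'(x) = 3x² - 6x - 1
x₀ = -3.0

Newton-Raphson formula: x_{n+1} = x_n - f(x_n)/f'(x_n)

Iteration 1:
  f(-3.000000) = -44.000000
  f'(-3.000000) = 44.000000
  x_1 = -3.000000 - (-44.000000)/44.000000 = -2.000000
Iteration 2:
  f(-2.000000) = -11.000000
  f'(-2.000000) = 23.000000
  x_2 = -2.000000 - (-11.000000)/23.000000 = -1.521739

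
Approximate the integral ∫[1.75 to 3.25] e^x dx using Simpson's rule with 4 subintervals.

f(x) = e^x
a = 1.75, b = 3.25, n = 4
h = (b - a)/n = 0.375000

Simpson's rule: (h/3)[f(x₀) + 4f(x₁) + 2f(x₂) + ... + f(xₙ)]

x_0 = 1.7500, f(x_0) = 5.754603, coefficient = 1
x_1 = 2.1250, f(x_1) = 8.372897, coefficient = 4
x_2 = 2.5000, f(x_2) = 12.182494, coefficient = 2
x_3 = 2.8750, f(x_3) = 17.725424, coefficient = 4
x_4 = 3.2500, f(x_4) = 25.790340, coefficient = 1

I ≈ (0.375000/3) × 160.303217 = 20.037902
Exact value: 20.035737
Error: 0.002165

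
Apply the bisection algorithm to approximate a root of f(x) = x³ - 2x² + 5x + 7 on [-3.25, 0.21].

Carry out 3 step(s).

f(x) = x³ - 2x² + 5x + 7
Initial interval: [-3.25, 0.21]

Iteration 1:
  c_1 = (-3.250000 + 0.210000)/2 = -1.520000
  f(c_1) = f(-1.520000) = -8.732608
  f(a) × f(c) ≥ 0, new interval: [-1.520000, 0.210000]
Iteration 2:
  c_2 = (-1.520000 + 0.210000)/2 = -0.655000
  f(c_2) = f(-0.655000) = 2.585939
  f(a) × f(c) < 0, new interval: [-1.520000, -0.655000]
Iteration 3:
  c_3 = (-1.520000 + (-0.655000))/2 = -1.087500
  f(c_3) = f(-1.087500) = -2.088951
  f(a) × f(c) ≥ 0, new interval: [-1.087500, -0.655000]

After 3 iteration(s), the approximation is c_3 = -1.087500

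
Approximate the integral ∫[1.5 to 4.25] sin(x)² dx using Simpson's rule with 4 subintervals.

f(x) = sin(x)²
a = 1.5, b = 4.25, n = 4
h = (b - a)/n = 0.687500

Simpson's rule: (h/3)[f(x₀) + 4f(x₁) + 2f(x₂) + ... + f(xₙ)]

x_0 = 1.5000, f(x_0) = 0.994996, coefficient = 1
x_1 = 2.1875, f(x_1) = 0.665512, coefficient = 4
x_2 = 2.8750, f(x_2) = 0.069404, coefficient = 2
x_3 = 3.5625, f(x_3) = 0.166945, coefficient = 4
x_4 = 4.2500, f(x_4) = 0.801006, coefficient = 1

I ≈ (0.687500/3) × 5.264638 = 1.206479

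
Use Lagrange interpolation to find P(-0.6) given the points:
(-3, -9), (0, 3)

Lagrange interpolation formula:
P(x) = Σ yᵢ × Lᵢ(x)
where Lᵢ(x) = Π_{j≠i} (x - xⱼ)/(xᵢ - xⱼ)

L_0(-0.6) = (-0.6 - 0)/(-3 - 0) = 0.200000
L_1(-0.6) = (-0.6 - (-3))/(0 - (-3)) = 0.800000

P(-0.6) = (-9)×L_0(-0.6) + 3×L_1(-0.6)
P(-0.6) = 0.600000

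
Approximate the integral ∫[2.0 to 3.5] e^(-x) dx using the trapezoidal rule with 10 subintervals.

f(x) = e^(-x)
a = 2.0, b = 3.5, n = 10
h = (b - a)/n = 0.150000

Trapezoidal rule: (h/2)[f(x₀) + 2f(x₁) + 2f(x₂) + ... + f(xₙ)]

x_0 = 2.0000, f(x_0) = 0.135335, coefficient = 1
x_1 = 2.1500, f(x_1) = 0.116484, coefficient = 2
x_2 = 2.3000, f(x_2) = 0.100259, coefficient = 2
x_3 = 2.4500, f(x_3) = 0.086294, coefficient = 2
x_4 = 2.6000, f(x_4) = 0.074274, coefficient = 2
x_5 = 2.7500, f(x_5) = 0.063928, coefficient = 2
x_6 = 2.9000, f(x_6) = 0.055023, coefficient = 2
x_7 = 3.0500, f(x_7) = 0.047359, coefficient = 2
x_8 = 3.2000, f(x_8) = 0.040762, coefficient = 2
x_9 = 3.3500, f(x_9) = 0.035084, coefficient = 2
x_10 = 3.5000, f(x_10) = 0.030197, coefficient = 1

I ≈ (0.150000/2) × 1.404466 = 0.105335
Exact value: 0.105138
Error: 0.000197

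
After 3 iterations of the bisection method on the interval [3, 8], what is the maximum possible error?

Bisection error bound: |error| ≤ (b-a)/2^n
|error| ≤ (8 - 3)/2^3 = 5/2^3
|error| ≤ 0.6250000000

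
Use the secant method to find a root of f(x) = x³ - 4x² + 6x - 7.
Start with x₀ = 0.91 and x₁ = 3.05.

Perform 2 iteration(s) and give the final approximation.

f(x) = x³ - 4x² + 6x - 7
x₀ = 0.91, x₁ = 3.05

Secant formula: x_{n+1} = x_n - f(x_n)(x_n - x_{n-1})/(f(x_n) - f(x_{n-1}))

Iteration 1:
  f(0.910000) = -4.098829
  f(3.050000) = 2.462625
  x_2 = 3.050000 - 2.462625×(3.050000 - 0.910000)/(2.462625 - (-4.098829))
       = 2.246822
Iteration 2:
  f(3.050000) = 2.462625
  f(2.246822) = -2.369478
  x_3 = 2.246822 - (-2.369478)×(2.246822 - 3.050000)/(-2.369478 - 2.462625)
       = 2.640670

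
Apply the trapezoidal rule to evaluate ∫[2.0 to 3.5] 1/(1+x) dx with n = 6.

f(x) = 1/(1+x)
a = 2.0, b = 3.5, n = 6
h = (b - a)/n = 0.250000

Trapezoidal rule: (h/2)[f(x₀) + 2f(x₁) + 2f(x₂) + ... + f(xₙ)]

x_0 = 2.0000, f(x_0) = 0.333333, coefficient = 1
x_1 = 2.2500, f(x_1) = 0.307692, coefficient = 2
x_2 = 2.5000, f(x_2) = 0.285714, coefficient = 2
x_3 = 2.7500, f(x_3) = 0.266667, coefficient = 2
x_4 = 3.0000, f(x_4) = 0.250000, coefficient = 2
x_5 = 3.2500, f(x_5) = 0.235294, coefficient = 2
x_6 = 3.5000, f(x_6) = 0.222222, coefficient = 1

I ≈ (0.250000/2) × 3.246290 = 0.405786
Exact value: 0.405465
Error: 0.000321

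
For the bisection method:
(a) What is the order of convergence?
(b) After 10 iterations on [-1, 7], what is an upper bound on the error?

(a) Bisection has linear (order 1) convergence; the error is halved each step.

(b) Error bound = (b-a)/2^n = (7 - (-1))/2^{10}
    = 8/2^{10}

(a) 1 (linear); (b) error ≤ 7.81e-03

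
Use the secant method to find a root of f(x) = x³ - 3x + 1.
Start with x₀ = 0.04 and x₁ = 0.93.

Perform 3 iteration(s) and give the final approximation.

f(x) = x³ - 3x + 1
x₀ = 0.04, x₁ = 0.93

Secant formula: x_{n+1} = x_n - f(x_n)(x_n - x_{n-1})/(f(x_n) - f(x_{n-1}))

Iteration 1:
  f(0.040000) = 0.880064
  f(0.930000) = -0.985643
  x_2 = 0.930000 - (-0.985643)×(0.930000 - 0.040000)/(-0.985643 - 0.880064)
       = 0.459818
Iteration 2:
  f(0.930000) = -0.985643
  f(0.459818) = -0.282233
  x_3 = 0.459818 - (-0.282233)×(0.459818 - 0.930000)/(-0.282233 - (-0.985643))
       = 0.271164
Iteration 3:
  f(0.459818) = -0.282233
  f(0.271164) = 0.206447
  x_4 = 0.271164 - 0.206447×(0.271164 - 0.459818)/(0.206447 - (-0.282233))
       = 0.350862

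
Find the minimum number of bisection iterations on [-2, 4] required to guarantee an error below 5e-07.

We need (b-a)/2^n ≤ 5e-07
(4 - (-2))/2^n ≤ 5e-07
6/2^n ≤ 5e-07
2^n ≥ 12000000
n ≥ log₂(12000000) = 23.52
n ≥ 24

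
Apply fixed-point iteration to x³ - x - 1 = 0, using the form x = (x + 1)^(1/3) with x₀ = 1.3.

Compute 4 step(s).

Equation: x³ - x - 1 = 0
Fixed-point form: x = (x + 1)^(1/3)
x₀ = 1.3

x_1 = g(1.300000) = 1.320006
x_2 = g(1.320006) = 1.323822
x_3 = g(1.323822) = 1.324548
x_4 = g(1.324548) = 1.324686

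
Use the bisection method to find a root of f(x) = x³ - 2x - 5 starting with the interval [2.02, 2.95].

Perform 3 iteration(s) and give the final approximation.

f(x) = x³ - 2x - 5
Initial interval: [2.02, 2.95]

Iteration 1:
  c_1 = (2.020000 + 2.950000)/2 = 2.485000
  f(c_1) = f(2.485000) = 5.375434
  f(a) × f(c) < 0, new interval: [2.020000, 2.485000]
Iteration 2:
  c_2 = (2.020000 + 2.485000)/2 = 2.252500
  f(c_2) = f(2.252500) = 1.923636
  f(a) × f(c) < 0, new interval: [2.020000, 2.252500]
Iteration 3:
  c_3 = (2.020000 + 2.252500)/2 = 2.136250
  f(c_3) = f(2.136250) = 0.476414
  f(a) × f(c) < 0, new interval: [2.020000, 2.136250]

After 3 iteration(s), the approximation is c_3 = 2.136250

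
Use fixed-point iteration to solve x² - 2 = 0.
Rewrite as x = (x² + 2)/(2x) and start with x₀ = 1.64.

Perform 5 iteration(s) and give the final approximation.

Equation: x² - 2 = 0
Fixed-point form: x = (x² + 2)/(2x)
x₀ = 1.64

x_1 = g(1.640000) = 1.429756
x_2 = g(1.429756) = 1.414298
x_3 = g(1.414298) = 1.414214
x_4 = g(1.414214) = 1.414214
x_5 = g(1.414214) = 1.414214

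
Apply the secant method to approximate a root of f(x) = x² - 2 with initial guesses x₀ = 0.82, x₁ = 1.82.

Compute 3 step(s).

f(x) = x² - 2
x₀ = 0.82, x₁ = 1.82

Secant formula: x_{n+1} = x_n - f(x_n)(x_n - x_{n-1})/(f(x_n) - f(x_{n-1}))

Iteration 1:
  f(0.820000) = -1.327600
  f(1.820000) = 1.312400
  x_2 = 1.820000 - 1.312400×(1.820000 - 0.820000)/(1.312400 - (-1.327600))
       = 1.322879
Iteration 2:
  f(1.820000) = 1.312400
  f(1.322879) = -0.249992
  x_3 = 1.322879 - (-0.249992)×(1.322879 - 1.820000)/(-0.249992 - 1.312400)
       = 1.402421
Iteration 3:
  f(1.322879) = -0.249992
  f(1.402421) = -0.033215
  x_4 = 1.402421 - (-0.033215)×(1.402421 - 1.322879)/(-0.033215 - (-0.249992))
       = 1.414609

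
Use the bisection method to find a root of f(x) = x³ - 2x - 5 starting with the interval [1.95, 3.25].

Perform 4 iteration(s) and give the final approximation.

f(x) = x³ - 2x - 5
Initial interval: [1.95, 3.25]

Iteration 1:
  c_1 = (1.950000 + 3.250000)/2 = 2.600000
  f(c_1) = f(2.600000) = 7.376000
  f(a) × f(c) < 0, new interval: [1.950000, 2.600000]
Iteration 2:
  c_2 = (1.950000 + 2.600000)/2 = 2.275000
  f(c_2) = f(2.275000) = 2.224547
  f(a) × f(c) < 0, new interval: [1.950000, 2.275000]
Iteration 3:
  c_3 = (1.950000 + 2.275000)/2 = 2.112500
  f(c_3) = f(2.112500) = 0.202361
  f(a) × f(c) < 0, new interval: [1.950000, 2.112500]
Iteration 4:
  c_4 = (1.950000 + 2.112500)/2 = 2.031250
  f(c_4) = f(2.031250) = -0.681610
  f(a) × f(c) ≥ 0, new interval: [2.031250, 2.112500]

After 4 iteration(s), the approximation is c_4 = 2.031250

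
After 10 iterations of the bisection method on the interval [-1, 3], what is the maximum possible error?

Bisection error bound: |error| ≤ (b-a)/2^n
|error| ≤ (3 - (-1))/2^10 = 4/2^10
|error| ≤ 0.0039062500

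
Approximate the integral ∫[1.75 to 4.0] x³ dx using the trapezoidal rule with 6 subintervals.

f(x) = x³
a = 1.75, b = 4.0, n = 6
h = (b - a)/n = 0.375000

Trapezoidal rule: (h/2)[f(x₀) + 2f(x₁) + 2f(x₂) + ... + f(xₙ)]

x_0 = 1.7500, f(x_0) = 5.359375, coefficient = 1
x_1 = 2.1250, f(x_1) = 9.595703, coefficient = 2
x_2 = 2.5000, f(x_2) = 15.625000, coefficient = 2
x_3 = 2.8750, f(x_3) = 23.763672, coefficient = 2
x_4 = 3.2500, f(x_4) = 34.328125, coefficient = 2
x_5 = 3.6250, f(x_5) = 47.634766, coefficient = 2
x_6 = 4.0000, f(x_6) = 64.000000, coefficient = 1

I ≈ (0.375000/2) × 331.253906 = 62.110107
Exact value: 61.655273
Error: 0.454834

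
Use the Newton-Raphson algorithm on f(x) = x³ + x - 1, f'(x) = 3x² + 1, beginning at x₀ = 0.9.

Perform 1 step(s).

f(x) = x³ + x - 1
f'(x) = 3x² + 1
x₀ = 0.9

Newton-Raphson formula: x_{n+1} = x_n - f(x_n)/f'(x_n)

Iteration 1:
  f(0.900000) = 0.629000
  f'(0.900000) = 3.430000
  x_1 = 0.900000 - 0.629000/3.430000 = 0.716618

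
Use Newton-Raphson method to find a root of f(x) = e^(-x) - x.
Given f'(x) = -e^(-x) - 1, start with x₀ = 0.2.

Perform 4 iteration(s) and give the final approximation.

f(x) = e^(-x) - x
f'(x) = -e^(-x) - 1
x₀ = 0.2

Newton-Raphson formula: x_{n+1} = x_n - f(x_n)/f'(x_n)

Iteration 1:
  f(0.200000) = 0.618731
  f'(0.200000) = -1.818731
  x_1 = 0.200000 - 0.618731/(-1.818731) = 0.540199
Iteration 2:
  f(0.540199) = 0.042433
  f'(0.540199) = -1.582632
  x_2 = 0.540199 - 0.042433/(-1.582632) = 0.567011
Iteration 3:
  f(0.567011) = 0.000208
  f'(0.567011) = -1.567218
  x_3 = 0.567011 - 0.000208/(-1.567218) = 0.567143
Iteration 4:
  f(0.567143) = 0.000000
  f'(0.567143) = -1.567143
  x_4 = 0.567143 - 0.000000/(-1.567143) = 0.567143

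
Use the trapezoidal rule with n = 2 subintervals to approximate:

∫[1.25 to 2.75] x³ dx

f(x) = x³
a = 1.25, b = 2.75, n = 2
h = (b - a)/n = 0.750000

Trapezoidal rule: (h/2)[f(x₀) + 2f(x₁) + 2f(x₂) + ... + f(xₙ)]

x_0 = 1.2500, f(x_0) = 1.953125, coefficient = 1
x_1 = 2.0000, f(x_1) = 8.000000, coefficient = 2
x_2 = 2.7500, f(x_2) = 20.796875, coefficient = 1

I ≈ (0.750000/2) × 38.750000 = 14.531250
Exact value: 13.687500
Error: 0.843750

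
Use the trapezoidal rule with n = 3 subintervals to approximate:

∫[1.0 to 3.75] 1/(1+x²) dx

f(x) = 1/(1+x²)
a = 1.0, b = 3.75, n = 3
h = (b - a)/n = 0.916667

Trapezoidal rule: (h/2)[f(x₀) + 2f(x₁) + 2f(x₂) + ... + f(xₙ)]

x_0 = 1.0000, f(x_0) = 0.500000, coefficient = 1
x_1 = 1.9167, f(x_1) = 0.213967, coefficient = 2
x_2 = 2.8333, f(x_2) = 0.110769, coefficient = 2
x_3 = 3.7500, f(x_3) = 0.066390, coefficient = 1

I ≈ (0.916667/2) × 1.215863 = 0.557271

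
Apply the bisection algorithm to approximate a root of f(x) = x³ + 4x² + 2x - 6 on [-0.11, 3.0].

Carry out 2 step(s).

f(x) = x³ + 4x² + 2x - 6
Initial interval: [-0.11, 3.0]

Iteration 1:
  c_1 = (-0.110000 + 3.000000)/2 = 1.445000
  f(c_1) = f(1.445000) = 8.259296
  f(a) × f(c) < 0, new interval: [-0.110000, 1.445000]
Iteration 2:
  c_2 = (-0.110000 + 1.445000)/2 = 0.667500
  f(c_2) = f(0.667500) = -2.585366
  f(a) × f(c) ≥ 0, new interval: [0.667500, 1.445000]

After 2 iteration(s), the approximation is c_2 = 0.667500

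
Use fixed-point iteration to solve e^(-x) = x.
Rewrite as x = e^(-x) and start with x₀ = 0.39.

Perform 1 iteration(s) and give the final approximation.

Equation: e^(-x) = x
Fixed-point form: x = e^(-x)
x₀ = 0.39

x_1 = g(0.390000) = 0.677057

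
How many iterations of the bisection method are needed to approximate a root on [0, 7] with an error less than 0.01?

We need (b-a)/2^n ≤ 0.01
(7 - 0)/2^n ≤ 0.01
7/2^n ≤ 0.01
2^n ≥ 700
n ≥ log₂(700) = 9.45
n ≥ 10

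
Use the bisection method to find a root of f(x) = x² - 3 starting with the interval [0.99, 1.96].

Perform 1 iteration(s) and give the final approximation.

f(x) = x² - 3
Initial interval: [0.99, 1.96]

Iteration 1:
  c_1 = (0.990000 + 1.960000)/2 = 1.475000
  f(c_1) = f(1.475000) = -0.824375
  f(a) × f(c) ≥ 0, new interval: [1.475000, 1.960000]

After 1 iteration(s), the approximation is c_1 = 1.475000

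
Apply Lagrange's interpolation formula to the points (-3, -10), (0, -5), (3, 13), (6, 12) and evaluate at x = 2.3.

Lagrange interpolation formula:
P(x) = Σ yᵢ × Lᵢ(x)
where Lᵢ(x) = Π_{j≠i} (x - xⱼ)/(xᵢ - xⱼ)

L_0(2.3) = (2.3 - 0)/(-3 - 0) × (2.3 - 3)/(-3 - 3) × (2.3 - 6)/(-3 - 6) = -0.036772
L_1(2.3) = (2.3 - (-3))/(0 - (-3)) × (2.3 - 3)/(0 - 3) × (2.3 - 6)/(0 - 6) = 0.254204
L_2(2.3) = (2.3 - (-3))/(3 - (-3)) × (2.3 - 0)/(3 - 0) × (2.3 - 6)/(3 - 6) = 0.835241
L_3(2.3) = (2.3 - (-3))/(6 - (-3)) × (2.3 - 0)/(6 - 0) × (2.3 - 3)/(6 - 3) = -0.052673

P(2.3) = (-10)×L_0(2.3) + (-5)×L_1(2.3) + 13×L_2(2.3) + 12×L_3(2.3)
P(2.3) = 9.322753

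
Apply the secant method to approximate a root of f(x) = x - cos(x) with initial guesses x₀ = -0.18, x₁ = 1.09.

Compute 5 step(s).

f(x) = x - cos(x)
x₀ = -0.18, x₁ = 1.09

Secant formula: x_{n+1} = x_n - f(x_n)(x_n - x_{n-1})/(f(x_n) - f(x_{n-1}))

Iteration 1:
  f(-0.180000) = -1.163844
  f(1.090000) = 0.627515
  x_2 = 1.090000 - 0.627515×(1.090000 - (-0.180000))/(0.627515 - (-1.163844))
       = 0.645118
Iteration 2:
  f(1.090000) = 0.627515
  f(0.645118) = -0.153911
  x_3 = 0.645118 - (-0.153911)×(0.645118 - 1.090000)/(-0.153911 - 0.627515)
       = 0.732743
Iteration 3:
  f(0.645118) = -0.153911
  f(0.732743) = -0.010600
  x_4 = 0.732743 - (-0.010600)×(0.732743 - 0.645118)/(-0.010600 - (-0.153911))
       = 0.739224
Iteration 4:
  f(0.732743) = -0.010600
  f(0.739224) = 0.000232
  x_5 = 0.739224 - 0.000232×(0.739224 - 0.732743)/(0.000232 - (-0.010600))
       = 0.739085
Iteration 5:
  f(0.739224) = 0.000232
  f(0.739085) = 0.000000
  x_6 = 0.739085 - 0.000000×(0.739085 - 0.739224)/(0.000000 - 0.000232)
       = 0.739085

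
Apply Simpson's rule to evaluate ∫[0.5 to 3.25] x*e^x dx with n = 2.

f(x) = x*e^x
a = 0.5, b = 3.25, n = 2
h = (b - a)/n = 1.375000

Simpson's rule: (h/3)[f(x₀) + 4f(x₁) + 2f(x₂) + ... + f(xₙ)]

x_0 = 0.5000, f(x_0) = 0.824361, coefficient = 1
x_1 = 1.8750, f(x_1) = 12.226536, coefficient = 4
x_2 = 3.2500, f(x_2) = 83.818605, coefficient = 1

I ≈ (1.375000/3) × 133.549109 = 61.210008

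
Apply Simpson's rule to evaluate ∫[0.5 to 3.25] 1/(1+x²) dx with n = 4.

f(x) = 1/(1+x²)
a = 0.5, b = 3.25, n = 4
h = (b - a)/n = 0.687500

Simpson's rule: (h/3)[f(x₀) + 4f(x₁) + 2f(x₂) + ... + f(xₙ)]

x_0 = 0.5000, f(x_0) = 0.800000, coefficient = 1
x_1 = 1.1875, f(x_1) = 0.414911, coefficient = 4
x_2 = 1.8750, f(x_2) = 0.221453, coefficient = 2
x_3 = 2.5625, f(x_3) = 0.132163, coefficient = 4
x_4 = 3.2500, f(x_4) = 0.086486, coefficient = 1

I ≈ (0.687500/3) × 3.517689 = 0.806137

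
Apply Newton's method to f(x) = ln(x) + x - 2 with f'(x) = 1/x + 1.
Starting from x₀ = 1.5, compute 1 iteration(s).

f(x) = ln(x) + x - 2
f'(x) = 1/x + 1
x₀ = 1.5

Newton-Raphson formula: x_{n+1} = x_n - f(x_n)/f'(x_n)

Iteration 1:
  f(1.500000) = -0.094535
  f'(1.500000) = 1.666667
  x_1 = 1.500000 - (-0.094535)/1.666667 = 1.556721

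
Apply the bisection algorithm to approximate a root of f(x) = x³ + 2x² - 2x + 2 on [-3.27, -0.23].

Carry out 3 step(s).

f(x) = x³ + 2x² - 2x + 2
Initial interval: [-3.27, -0.23]

Iteration 1:
  c_1 = (-3.270000 + (-0.230000))/2 = -1.750000
  f(c_1) = f(-1.750000) = 6.265625
  f(a) × f(c) < 0, new interval: [-3.270000, -1.750000]
Iteration 2:
  c_2 = (-3.270000 + (-1.750000))/2 = -2.510000
  f(c_2) = f(-2.510000) = 3.806949
  f(a) × f(c) < 0, new interval: [-3.270000, -2.510000]
Iteration 3:
  c_3 = (-3.270000 + (-2.510000))/2 = -2.890000
  f(c_3) = f(-2.890000) = 0.346631
  f(a) × f(c) < 0, new interval: [-3.270000, -2.890000]

After 3 iteration(s), the approximation is c_3 = -2.890000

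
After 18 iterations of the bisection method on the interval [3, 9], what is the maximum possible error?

Bisection error bound: |error| ≤ (b-a)/2^n
|error| ≤ (9 - 3)/2^18 = 6/2^18
|error| ≤ 0.0000228882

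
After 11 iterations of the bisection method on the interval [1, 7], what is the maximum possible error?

Bisection error bound: |error| ≤ (b-a)/2^n
|error| ≤ (7 - 1)/2^11 = 6/2^11
|error| ≤ 0.0029296875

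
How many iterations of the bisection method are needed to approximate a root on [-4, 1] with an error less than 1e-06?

We need (b-a)/2^n ≤ 1e-06
(1 - (-4))/2^n ≤ 1e-06
5/2^n ≤ 1e-06
2^n ≥ 5000000
n ≥ log₂(5000000) = 22.25
n ≥ 23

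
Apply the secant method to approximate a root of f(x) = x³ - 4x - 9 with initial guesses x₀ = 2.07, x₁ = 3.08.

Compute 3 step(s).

f(x) = x³ - 4x - 9
x₀ = 2.07, x₁ = 3.08

Secant formula: x_{n+1} = x_n - f(x_n)(x_n - x_{n-1})/(f(x_n) - f(x_{n-1}))

Iteration 1:
  f(2.070000) = -8.410257
  f(3.080000) = 7.898112
  x_2 = 3.080000 - 7.898112×(3.080000 - 2.070000)/(7.898112 - (-8.410257))
       = 2.590859
Iteration 2:
  f(3.080000) = 7.898112
  f(2.590859) = -1.972166
  x_3 = 2.590859 - (-1.972166)×(2.590859 - 3.080000)/(-1.972166 - 7.898112)
       = 2.688593
Iteration 3:
  f(2.590859) = -1.972166
  f(2.688593) = -0.319782
  x_4 = 2.688593 - (-0.319782)×(2.688593 - 2.590859)/(-0.319782 - (-1.972166))
       = 2.707508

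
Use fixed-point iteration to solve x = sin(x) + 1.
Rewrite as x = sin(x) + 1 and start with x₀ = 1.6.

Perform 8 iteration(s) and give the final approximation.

Equation: x = sin(x) + 1
Fixed-point form: x = sin(x) + 1
x₀ = 1.6

x_1 = g(1.600000) = 1.999574
x_2 = g(1.999574) = 1.909475
x_3 = g(1.909475) = 1.943195
x_4 = g(1.943195) = 1.931457
x_5 = g(1.931457) = 1.935664
x_6 = g(1.935664) = 1.934171
x_7 = g(1.934171) = 1.934703
x_8 = g(1.934703) = 1.934514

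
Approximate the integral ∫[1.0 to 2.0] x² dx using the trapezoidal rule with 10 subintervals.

f(x) = x²
a = 1.0, b = 2.0, n = 10
h = (b - a)/n = 0.100000

Trapezoidal rule: (h/2)[f(x₀) + 2f(x₁) + 2f(x₂) + ... + f(xₙ)]

x_0 = 1.0000, f(x_0) = 1.000000, coefficient = 1
x_1 = 1.1000, f(x_1) = 1.210000, coefficient = 2
x_2 = 1.2000, f(x_2) = 1.440000, coefficient = 2
x_3 = 1.3000, f(x_3) = 1.690000, coefficient = 2
x_4 = 1.4000, f(x_4) = 1.960000, coefficient = 2
x_5 = 1.5000, f(x_5) = 2.250000, coefficient = 2
x_6 = 1.6000, f(x_6) = 2.560000, coefficient = 2
x_7 = 1.7000, f(x_7) = 2.890000, coefficient = 2
x_8 = 1.8000, f(x_8) = 3.240000, coefficient = 2
x_9 = 1.9000, f(x_9) = 3.610000, coefficient = 2
x_10 = 2.0000, f(x_10) = 4.000000, coefficient = 1

I ≈ (0.100000/2) × 46.700000 = 2.335000
Exact value: 2.333333
Error: 0.001667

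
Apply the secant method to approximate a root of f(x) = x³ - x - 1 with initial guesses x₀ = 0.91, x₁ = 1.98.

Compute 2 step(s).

f(x) = x³ - x - 1
x₀ = 0.91, x₁ = 1.98

Secant formula: x_{n+1} = x_n - f(x_n)(x_n - x_{n-1})/(f(x_n) - f(x_{n-1}))

Iteration 1:
  f(0.910000) = -1.156429
  f(1.980000) = 4.782392
  x_2 = 1.980000 - 4.782392×(1.980000 - 0.910000)/(4.782392 - (-1.156429))
       = 1.118354
Iteration 2:
  f(1.980000) = 4.782392
  f(1.118354) = -0.719610
  x_3 = 1.118354 - (-0.719610)×(1.118354 - 1.980000)/(-0.719610 - 4.782392)
       = 1.231049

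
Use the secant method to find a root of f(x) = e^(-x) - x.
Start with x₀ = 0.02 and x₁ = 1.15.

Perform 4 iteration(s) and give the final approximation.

f(x) = e^(-x) - x
x₀ = 0.02, x₁ = 1.15

Secant formula: x_{n+1} = x_n - f(x_n)(x_n - x_{n-1})/(f(x_n) - f(x_{n-1}))

Iteration 1:
  f(0.020000) = 0.960199
  f(1.150000) = -0.833363
  x_2 = 1.150000 - (-0.833363)×(1.150000 - 0.020000)/(-0.833363 - 0.960199)
       = 0.624955
Iteration 2:
  f(1.150000) = -0.833363
  f(0.624955) = -0.089670
  x_3 = 0.624955 - (-0.089670)×(0.624955 - 1.150000)/(-0.089670 - (-0.833363))
       = 0.561649
Iteration 3:
  f(0.624955) = -0.089670
  f(0.561649) = 0.008619
  x_4 = 0.561649 - 0.008619×(0.561649 - 0.624955)/(0.008619 - (-0.089670))
       = 0.567200
Iteration 4:
  f(0.561649) = 0.008619
  f(0.567200) = -0.000089
  x_5 = 0.567200 - (-0.000089)×(0.567200 - 0.561649)/(-0.000089 - 0.008619)
       = 0.567143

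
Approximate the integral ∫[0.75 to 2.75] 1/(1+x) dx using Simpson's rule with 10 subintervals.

f(x) = 1/(1+x)
a = 0.75, b = 2.75, n = 10
h = (b - a)/n = 0.200000

Simpson's rule: (h/3)[f(x₀) + 4f(x₁) + 2f(x₂) + ... + f(xₙ)]

x_0 = 0.7500, f(x_0) = 0.571429, coefficient = 1
x_1 = 0.9500, f(x_1) = 0.512821, coefficient = 4
x_2 = 1.1500, f(x_2) = 0.465116, coefficient = 2
x_3 = 1.3500, f(x_3) = 0.425532, coefficient = 4
x_4 = 1.5500, f(x_4) = 0.392157, coefficient = 2
x_5 = 1.7500, f(x_5) = 0.363636, coefficient = 4
x_6 = 1.9500, f(x_6) = 0.338983, coefficient = 2
x_7 = 2.1500, f(x_7) = 0.317460, coefficient = 4
x_8 = 2.3500, f(x_8) = 0.298507, coefficient = 2
x_9 = 2.5500, f(x_9) = 0.281690, coefficient = 4
x_10 = 2.7500, f(x_10) = 0.266667, coefficient = 1

I ≈ (0.200000/3) × 11.432180 = 0.762145
Exact value: 0.762140
Error: 0.000005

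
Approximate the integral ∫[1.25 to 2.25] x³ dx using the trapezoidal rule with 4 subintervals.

f(x) = x³
a = 1.25, b = 2.25, n = 4
h = (b - a)/n = 0.250000

Trapezoidal rule: (h/2)[f(x₀) + 2f(x₁) + 2f(x₂) + ... + f(xₙ)]

x_0 = 1.2500, f(x_0) = 1.953125, coefficient = 1
x_1 = 1.5000, f(x_1) = 3.375000, coefficient = 2
x_2 = 1.7500, f(x_2) = 5.359375, coefficient = 2
x_3 = 2.0000, f(x_3) = 8.000000, coefficient = 2
x_4 = 2.2500, f(x_4) = 11.390625, coefficient = 1

I ≈ (0.250000/2) × 46.812500 = 5.851562
Exact value: 5.796875
Error: 0.054688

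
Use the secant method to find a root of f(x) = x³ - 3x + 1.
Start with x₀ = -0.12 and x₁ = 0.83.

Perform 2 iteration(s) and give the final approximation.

f(x) = x³ - 3x + 1
x₀ = -0.12, x₁ = 0.83

Secant formula: x_{n+1} = x_n - f(x_n)(x_n - x_{n-1})/(f(x_n) - f(x_{n-1}))

Iteration 1:
  f(-0.120000) = 1.358272
  f(0.830000) = -0.918213
  x_2 = 0.830000 - (-0.918213)×(0.830000 - (-0.120000))/(-0.918213 - 1.358272)
       = 0.446821
Iteration 2:
  f(0.830000) = -0.918213
  f(0.446821) = -0.251254
  x_3 = 0.446821 - (-0.251254)×(0.446821 - 0.830000)/(-0.251254 - (-0.918213))
       = 0.302470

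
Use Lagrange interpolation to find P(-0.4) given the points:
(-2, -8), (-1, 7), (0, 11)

Lagrange interpolation formula:
P(x) = Σ yᵢ × Lᵢ(x)
where Lᵢ(x) = Π_{j≠i} (x - xⱼ)/(xᵢ - xⱼ)

L_0(-0.4) = (-0.4 - (-1))/(-2 - (-1)) × (-0.4 - 0)/(-2 - 0) = -0.120000
L_1(-0.4) = (-0.4 - (-2))/(-1 - (-2)) × (-0.4 - 0)/(-1 - 0) = 0.640000
L_2(-0.4) = (-0.4 - (-2))/(0 - (-2)) × (-0.4 - (-1))/(0 - (-1)) = 0.480000

P(-0.4) = (-8)×L_0(-0.4) + 7×L_1(-0.4) + 11×L_2(-0.4)
P(-0.4) = 10.720000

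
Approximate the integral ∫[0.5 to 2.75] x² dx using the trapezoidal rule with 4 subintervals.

f(x) = x²
a = 0.5, b = 2.75, n = 4
h = (b - a)/n = 0.562500

Trapezoidal rule: (h/2)[f(x₀) + 2f(x₁) + 2f(x₂) + ... + f(xₙ)]

x_0 = 0.5000, f(x_0) = 0.250000, coefficient = 1
x_1 = 1.0625, f(x_1) = 1.128906, coefficient = 2
x_2 = 1.6250, f(x_2) = 2.640625, coefficient = 2
x_3 = 2.1875, f(x_3) = 4.785156, coefficient = 2
x_4 = 2.7500, f(x_4) = 7.562500, coefficient = 1

I ≈ (0.562500/2) × 24.921875 = 7.009277
Exact value: 6.890625
Error: 0.118652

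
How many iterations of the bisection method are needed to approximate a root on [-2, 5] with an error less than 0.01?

We need (b-a)/2^n ≤ 0.01
(5 - (-2))/2^n ≤ 0.01
7/2^n ≤ 0.01
2^n ≥ 700
n ≥ log₂(700) = 9.45
n ≥ 10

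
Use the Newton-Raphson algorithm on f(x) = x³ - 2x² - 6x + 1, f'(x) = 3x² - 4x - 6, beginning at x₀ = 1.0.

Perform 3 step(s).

f(x) = x³ - 2x² - 6x + 1
f'(x) = 3x² - 4x - 6
x₀ = 1.0

Newton-Raphson formula: x_{n+1} = x_n - f(x_n)/f'(x_n)

Iteration 1:
  f(1.000000) = -6.000000
  f'(1.000000) = -7.000000
  x_1 = 1.000000 - (-6.000000)/(-7.000000) = 0.142857
Iteration 2:
  f(0.142857) = 0.104956
  f'(0.142857) = -6.510204
  x_2 = 0.142857 - 0.104956/(-6.510204) = 0.158979
Iteration 3:
  f(0.158979) = -0.000404
  f'(0.158979) = -6.560093
  x_3 = 0.158979 - (-0.000404)/(-6.560093) = 0.158917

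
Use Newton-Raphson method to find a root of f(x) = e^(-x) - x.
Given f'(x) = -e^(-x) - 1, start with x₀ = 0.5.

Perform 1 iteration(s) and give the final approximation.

f(x) = e^(-x) - x
f'(x) = -e^(-x) - 1
x₀ = 0.5

Newton-Raphson formula: x_{n+1} = x_n - f(x_n)/f'(x_n)

Iteration 1:
  f(0.500000) = 0.106531
  f'(0.500000) = -1.606531
  x_1 = 0.500000 - 0.106531/(-1.606531) = 0.566311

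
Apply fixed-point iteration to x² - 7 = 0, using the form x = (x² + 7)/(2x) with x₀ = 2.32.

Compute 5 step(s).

Equation: x² - 7 = 0
Fixed-point form: x = (x² + 7)/(2x)
x₀ = 2.32

x_1 = g(2.320000) = 2.668621
x_2 = g(2.668621) = 2.645849
x_3 = g(2.645849) = 2.645751
x_4 = g(2.645751) = 2.645751
x_5 = g(2.645751) = 2.645751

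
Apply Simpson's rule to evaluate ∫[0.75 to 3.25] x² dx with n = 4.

f(x) = x²
a = 0.75, b = 3.25, n = 4
h = (b - a)/n = 0.625000

Simpson's rule: (h/3)[f(x₀) + 4f(x₁) + 2f(x₂) + ... + f(xₙ)]

x_0 = 0.7500, f(x_0) = 0.562500, coefficient = 1
x_1 = 1.3750, f(x_1) = 1.890625, coefficient = 4
x_2 = 2.0000, f(x_2) = 4.000000, coefficient = 2
x_3 = 2.6250, f(x_3) = 6.890625, coefficient = 4
x_4 = 3.2500, f(x_4) = 10.562500, coefficient = 1

I ≈ (0.625000/3) × 54.250000 = 11.302083
Exact value: 11.302083
Error: 0.000000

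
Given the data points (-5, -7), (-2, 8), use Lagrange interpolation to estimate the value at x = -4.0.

Lagrange interpolation formula:
P(x) = Σ yᵢ × Lᵢ(x)
where Lᵢ(x) = Π_{j≠i} (x - xⱼ)/(xᵢ - xⱼ)

L_0(-4.0) = (-4.0 - (-2))/(-5 - (-2)) = 0.666667
L_1(-4.0) = (-4.0 - (-5))/(-2 - (-5)) = 0.333333

P(-4.0) = (-7)×L_0(-4.0) + 8×L_1(-4.0)
P(-4.0) = -2.000000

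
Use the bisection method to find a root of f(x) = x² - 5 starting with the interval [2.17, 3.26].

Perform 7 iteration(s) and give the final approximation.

f(x) = x² - 5
Initial interval: [2.17, 3.26]

Iteration 1:
  c_1 = (2.170000 + 3.260000)/2 = 2.715000
  f(c_1) = f(2.715000) = 2.371225
  f(a) × f(c) < 0, new interval: [2.170000, 2.715000]
Iteration 2:
  c_2 = (2.170000 + 2.715000)/2 = 2.442500
  f(c_2) = f(2.442500) = 0.965806
  f(a) × f(c) < 0, new interval: [2.170000, 2.442500]
Iteration 3:
  c_3 = (2.170000 + 2.442500)/2 = 2.306250
  f(c_3) = f(2.306250) = 0.318789
  f(a) × f(c) < 0, new interval: [2.170000, 2.306250]
Iteration 4:
  c_4 = (2.170000 + 2.306250)/2 = 2.238125
  f(c_4) = f(2.238125) = 0.009204
  f(a) × f(c) < 0, new interval: [2.170000, 2.238125]
Iteration 5:
  c_5 = (2.170000 + 2.238125)/2 = 2.204063
  f(c_5) = f(2.204063) = -0.142108
  f(a) × f(c) ≥ 0, new interval: [2.204063, 2.238125]
Iteration 6:
  c_6 = (2.204063 + 2.238125)/2 = 2.221094
  f(c_6) = f(2.221094) = -0.066743
  f(a) × f(c) ≥ 0, new interval: [2.221094, 2.238125]
Iteration 7:
  c_7 = (2.221094 + 2.238125)/2 = 2.229609
  f(c_7) = f(2.229609) = -0.028842
  f(a) × f(c) ≥ 0, new interval: [2.229609, 2.238125]

After 7 iteration(s), the approximation is c_7 = 2.229609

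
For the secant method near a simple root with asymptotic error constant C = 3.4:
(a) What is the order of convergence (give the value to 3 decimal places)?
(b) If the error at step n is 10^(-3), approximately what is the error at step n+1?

(a) Secant method has superlinear convergence with order φ = (1+√5)/2 ≈ 1.618.
    This means |e_{n+1}| ≈ C|e_n|^1.618.

(b) With |e_n| = 10^(-3) and C = 3.4:
    |e_{n+1}| ≈ 3.4 × (10^(-3))^1.618 = 3.4 × 10^(-4.85)

(a) ≈ 1.618 (golden ratio); (b) |e_{n+1}| ≈ 4.757e-05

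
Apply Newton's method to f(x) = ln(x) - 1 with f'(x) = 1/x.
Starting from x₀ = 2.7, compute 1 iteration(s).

f(x) = ln(x) - 1
f'(x) = 1/x
x₀ = 2.7

Newton-Raphson formula: x_{n+1} = x_n - f(x_n)/f'(x_n)

Iteration 1:
  f(2.700000) = -0.006748
  f'(2.700000) = 0.370370
  x_1 = 2.700000 - (-0.006748)/0.370370 = 2.718220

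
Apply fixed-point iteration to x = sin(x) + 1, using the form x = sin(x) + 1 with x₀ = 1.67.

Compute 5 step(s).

Equation: x = sin(x) + 1
Fixed-point form: x = sin(x) + 1
x₀ = 1.67

x_1 = g(1.670000) = 1.995083
x_2 = g(1.995083) = 1.911332
x_3 = g(1.911332) = 1.942576
x_4 = g(1.942576) = 1.931682
x_5 = g(1.931682) = 1.935584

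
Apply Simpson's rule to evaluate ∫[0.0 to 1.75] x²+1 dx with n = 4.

f(x) = x²+1
a = 0.0, b = 1.75, n = 4
h = (b - a)/n = 0.437500

Simpson's rule: (h/3)[f(x₀) + 4f(x₁) + 2f(x₂) + ... + f(xₙ)]

x_0 = 0.0000, f(x_0) = 1.000000, coefficient = 1
x_1 = 0.4375, f(x_1) = 1.191406, coefficient = 4
x_2 = 0.8750, f(x_2) = 1.765625, coefficient = 2
x_3 = 1.3125, f(x_3) = 2.722656, coefficient = 4
x_4 = 1.7500, f(x_4) = 4.062500, coefficient = 1

I ≈ (0.437500/3) × 24.250000 = 3.536458
Exact value: 3.536458
Error: 0.000000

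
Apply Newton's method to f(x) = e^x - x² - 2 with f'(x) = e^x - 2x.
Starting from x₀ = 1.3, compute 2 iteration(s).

f(x) = e^x - x² - 2
f'(x) = e^x - 2x
x₀ = 1.3

Newton-Raphson formula: x_{n+1} = x_n - f(x_n)/f'(x_n)

Iteration 1:
  f(1.300000) = -0.020703
  f'(1.300000) = 1.069297
  x_1 = 1.300000 - (-0.020703)/1.069297 = 1.319362
Iteration 2:
  f(1.319362) = 0.000317
  f'(1.319362) = 1.102309
  x_2 = 1.319362 - 0.000317/1.102309 = 1.319074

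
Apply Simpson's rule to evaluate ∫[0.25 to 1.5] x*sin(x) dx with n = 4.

f(x) = x*sin(x)
a = 0.25, b = 1.5, n = 4
h = (b - a)/n = 0.312500

Simpson's rule: (h/3)[f(x₀) + 4f(x₁) + 2f(x₂) + ... + f(xₙ)]

x_0 = 0.2500, f(x_0) = 0.061851, coefficient = 1
x_1 = 0.5625, f(x_1) = 0.299983, coefficient = 4
x_2 = 0.8750, f(x_2) = 0.671601, coefficient = 2
x_3 = 1.1875, f(x_3) = 1.101331, coefficient = 4
x_4 = 1.5000, f(x_4) = 1.496242, coefficient = 1

I ≈ (0.312500/3) × 8.506551 = 0.886099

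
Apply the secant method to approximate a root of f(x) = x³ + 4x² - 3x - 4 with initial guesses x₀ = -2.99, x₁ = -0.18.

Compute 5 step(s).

f(x) = x³ + 4x² - 3x - 4
x₀ = -2.99, x₁ = -0.18

Secant formula: x_{n+1} = x_n - f(x_n)(x_n - x_{n-1})/(f(x_n) - f(x_{n-1}))

Iteration 1:
  f(-2.990000) = 13.999501
  f(-0.180000) = -3.336232
  x_2 = -0.180000 - (-3.336232)×(-0.180000 - (-2.990000))/(-3.336232 - 13.999501)
       = -0.720780
Iteration 2:
  f(-0.180000) = -3.336232
  f(-0.720780) = -0.134030
  x_3 = -0.720780 - (-0.134030)×(-0.720780 - (-0.180000))/(-0.134030 - (-3.336232))
       = -0.743414
Iteration 3:
  f(-0.720780) = -0.134030
  f(-0.743414) = 0.030043
  x_4 = -0.743414 - 0.030043×(-0.743414 - (-0.720780))/(0.030043 - (-0.134030))
       = -0.739270
Iteration 4:
  f(-0.743414) = 0.030043
  f(-0.739270) = -0.000138
  x_5 = -0.739270 - (-0.000138)×(-0.739270 - (-0.743414))/(-0.000138 - 0.030043)
       = -0.739289
Iteration 5:
  f(-0.739270) = -0.000138
  f(-0.739289) = 0.000000
  x_6 = -0.739289 - 0.000000×(-0.739289 - (-0.739270))/(0.000000 - (-0.000138))
       = -0.739289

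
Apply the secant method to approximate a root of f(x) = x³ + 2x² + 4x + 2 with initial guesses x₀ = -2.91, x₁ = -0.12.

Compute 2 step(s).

f(x) = x³ + 2x² + 4x + 2
x₀ = -2.91, x₁ = -0.12

Secant formula: x_{n+1} = x_n - f(x_n)(x_n - x_{n-1})/(f(x_n) - f(x_{n-1}))

Iteration 1:
  f(-2.910000) = -17.345971
  f(-0.120000) = 1.547072
  x_2 = -0.120000 - 1.547072×(-0.120000 - (-2.910000))/(1.547072 - (-17.345971))
       = -0.348461
Iteration 2:
  f(-0.120000) = 1.547072
  f(-0.348461) = 0.806693
  x_3 = -0.348461 - 0.806693×(-0.348461 - (-0.120000))/(0.806693 - 1.547072)
       = -0.597386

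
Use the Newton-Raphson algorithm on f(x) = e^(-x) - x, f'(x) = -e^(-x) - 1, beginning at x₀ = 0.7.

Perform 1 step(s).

f(x) = e^(-x) - x
f'(x) = -e^(-x) - 1
x₀ = 0.7

Newton-Raphson formula: x_{n+1} = x_n - f(x_n)/f'(x_n)

Iteration 1:
  f(0.700000) = -0.203415
  f'(0.700000) = -1.496585
  x_1 = 0.700000 - (-0.203415)/(-1.496585) = 0.564081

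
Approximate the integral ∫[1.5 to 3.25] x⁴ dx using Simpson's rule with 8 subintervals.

f(x) = x⁴
a = 1.5, b = 3.25, n = 8
h = (b - a)/n = 0.218750

Simpson's rule: (h/3)[f(x₀) + 4f(x₁) + 2f(x₂) + ... + f(xₙ)]

x_0 = 1.5000, f(x_0) = 5.062500, coefficient = 1
x_1 = 1.7188, f(x_1) = 8.726716, coefficient = 4
x_2 = 1.9375, f(x_2) = 14.091812, coefficient = 2
x_3 = 2.1562, f(x_3) = 21.617051, coefficient = 4
x_4 = 2.3750, f(x_4) = 31.816650, coefficient = 2
x_5 = 2.5938, f(x_5) = 45.259782, coefficient = 4
x_6 = 2.8125, f(x_6) = 62.570572, coefficient = 2
x_7 = 3.0312, f(x_7) = 84.428102, coefficient = 4
x_8 = 3.2500, f(x_8) = 111.566406, coefficient = 1

I ≈ (0.218750/3) × 973.713577 = 70.999948
Exact value: 70.999414
Error: 0.000534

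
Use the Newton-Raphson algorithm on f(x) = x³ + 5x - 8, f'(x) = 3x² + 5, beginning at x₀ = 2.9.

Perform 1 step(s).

f(x) = x³ + 5x - 8
f'(x) = 3x² + 5
x₀ = 2.9

Newton-Raphson formula: x_{n+1} = x_n - f(x_n)/f'(x_n)

Iteration 1:
  f(2.900000) = 30.889000
  f'(2.900000) = 30.230000
  x_1 = 2.900000 - 30.889000/30.230000 = 1.878200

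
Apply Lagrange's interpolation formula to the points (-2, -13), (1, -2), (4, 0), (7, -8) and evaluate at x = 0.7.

Lagrange interpolation formula:
P(x) = Σ yᵢ × Lᵢ(x)
where Lᵢ(x) = Π_{j≠i} (x - xⱼ)/(xᵢ - xⱼ)

L_0(0.7) = (0.7 - 1)/(-2 - 1) × (0.7 - 4)/(-2 - 4) × (0.7 - 7)/(-2 - 7) = 0.038500
L_1(0.7) = (0.7 - (-2))/(1 - (-2)) × (0.7 - 4)/(1 - 4) × (0.7 - 7)/(1 - 7) = 1.039500
L_2(0.7) = (0.7 - (-2))/(4 - (-2)) × (0.7 - 1)/(4 - 1) × (0.7 - 7)/(4 - 7) = -0.094500
L_3(0.7) = (0.7 - (-2))/(7 - (-2)) × (0.7 - 1)/(7 - 1) × (0.7 - 4)/(7 - 4) = 0.016500

P(0.7) = (-13)×L_0(0.7) + (-2)×L_1(0.7) + 0×L_2(0.7) + (-8)×L_3(0.7)
P(0.7) = -2.711500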